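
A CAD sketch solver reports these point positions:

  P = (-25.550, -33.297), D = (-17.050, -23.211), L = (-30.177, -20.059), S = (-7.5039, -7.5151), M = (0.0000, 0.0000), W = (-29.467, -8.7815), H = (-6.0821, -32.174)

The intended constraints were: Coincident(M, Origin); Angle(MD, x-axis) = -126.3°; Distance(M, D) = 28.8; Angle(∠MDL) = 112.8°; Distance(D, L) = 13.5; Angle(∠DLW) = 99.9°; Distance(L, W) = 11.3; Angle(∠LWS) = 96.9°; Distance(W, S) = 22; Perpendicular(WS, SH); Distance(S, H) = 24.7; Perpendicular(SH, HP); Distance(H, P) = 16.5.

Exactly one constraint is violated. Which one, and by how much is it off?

Distance(H, P) = 16.5 — off by 3.00.

M = (0.00, 0.00) ✓; MD at -126.3° ✓; |MD| = 28.80 ✓; ∠MDL = 112.8° ✓; |DL| = 13.50 ✓; ∠DLW = 99.90° ✓; |LW| = 11.30 ✓; ∠LWS = 96.90° ✓; |WS| = 22.00 ✓; ∠(WS, SH) = 90.00° ✓; |SH| = 24.70 ✓; ∠(SH, HP) = 90.00° ✓; |HP| = 19.50 ✗.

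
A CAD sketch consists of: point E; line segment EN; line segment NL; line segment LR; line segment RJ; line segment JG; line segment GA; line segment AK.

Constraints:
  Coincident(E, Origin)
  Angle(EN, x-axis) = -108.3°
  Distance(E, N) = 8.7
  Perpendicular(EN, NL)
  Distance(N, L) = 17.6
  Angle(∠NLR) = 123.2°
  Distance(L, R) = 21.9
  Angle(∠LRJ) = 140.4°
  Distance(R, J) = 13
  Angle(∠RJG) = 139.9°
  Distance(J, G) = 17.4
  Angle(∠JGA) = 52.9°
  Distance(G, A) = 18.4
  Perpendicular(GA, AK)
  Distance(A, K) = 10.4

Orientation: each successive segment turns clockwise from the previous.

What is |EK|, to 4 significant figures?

28.18

E is at the origin; EN runs at -108.3° with length 8.7, so N = (-2.732, -8.260). EN is perpendicular to NL, so NL runs at 161.7°; with |NL| = 17.6, L = (-19.44, -2.734). ∠NLR = 123.2° gives LR at 104.9° from the x-axis; with |LR| = 21.9, R = (-25.07, 18.43). ∠LRJ = 140.4° gives RJ at 65.30° from the x-axis; with |RJ| = 13.0, J = (-19.64, 30.24). ∠RJG = 139.9° gives JG at 25.20° from the x-axis; with |JG| = 17.4, G = (-3.897, 37.65). ∠JGA = 52.9° gives GA at -101.9° from the x-axis; with |GA| = 18.4, A = (-7.691, 19.64). GA ⟂ AK, so AK runs at 168.1°; with |AK| = 10.4, K = (-17.87, 21.79). Then |EK| = |K − E| = 28.18.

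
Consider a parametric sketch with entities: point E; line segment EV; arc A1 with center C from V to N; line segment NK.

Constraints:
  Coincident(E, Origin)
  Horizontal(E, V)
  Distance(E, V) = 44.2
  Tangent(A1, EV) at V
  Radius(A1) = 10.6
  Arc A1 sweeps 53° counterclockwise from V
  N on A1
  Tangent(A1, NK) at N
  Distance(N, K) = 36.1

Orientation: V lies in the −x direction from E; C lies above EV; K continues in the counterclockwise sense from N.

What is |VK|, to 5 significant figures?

44.765

On A1, V sits at bearing -90° from C; a 53° counterclockwise sweep puts N at bearing -37°, so N = C + 10.6·(cos -37°, sin -37°) = (-35.734, 4.2208). Tangency of A1 to NK means the radius CN is perpendicular to NK, so NK runs along (−sin -37°, cos -37°); with |NK| = 36.1, K = (-14.009, 33.052). Then |VK| = |K − V| = 44.765.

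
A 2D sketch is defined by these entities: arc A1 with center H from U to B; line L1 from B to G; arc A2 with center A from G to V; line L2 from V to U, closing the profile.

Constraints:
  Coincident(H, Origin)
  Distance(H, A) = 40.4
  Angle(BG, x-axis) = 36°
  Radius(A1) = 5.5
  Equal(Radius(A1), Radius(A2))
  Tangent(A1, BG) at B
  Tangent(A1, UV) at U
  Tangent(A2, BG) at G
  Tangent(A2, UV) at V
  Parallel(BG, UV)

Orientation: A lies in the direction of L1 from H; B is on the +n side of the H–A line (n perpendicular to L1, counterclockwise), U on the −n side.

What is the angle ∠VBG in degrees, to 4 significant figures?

15.23°

The slot axis is L1's direction at 36.0°, so u = (cos 36.0°, sin 36.0°) = (0.8090, 0.5878) and n = (−sin 36.0°, cos 36.0°) = (-0.5878, 0.8090). H is at the origin and A lies 40.4 along u from H, so A = 40.4·u = (32.68, 23.75). Tangency of A1 to both parallel lines with radius 5.5 puts B and U at H ± 5.5·n: B = (-3.233, 4.450), U = (3.233, -4.450). Equal radii place G and V the same way about A: G = A + 5.5·n = (29.45, 28.20), V = A − 5.5·n = (35.92, 19.30). Then cos ∠VBG = BV·BG / (|BV||BG|), giving 15.23°.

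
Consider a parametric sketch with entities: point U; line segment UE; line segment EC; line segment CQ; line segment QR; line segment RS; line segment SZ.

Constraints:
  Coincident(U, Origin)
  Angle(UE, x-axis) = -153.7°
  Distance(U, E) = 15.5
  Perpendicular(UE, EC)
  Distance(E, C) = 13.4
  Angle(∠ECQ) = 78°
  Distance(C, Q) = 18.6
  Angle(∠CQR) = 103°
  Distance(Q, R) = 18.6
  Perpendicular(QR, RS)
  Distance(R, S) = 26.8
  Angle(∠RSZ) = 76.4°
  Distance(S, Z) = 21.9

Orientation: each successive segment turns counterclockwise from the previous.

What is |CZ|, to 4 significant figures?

3.832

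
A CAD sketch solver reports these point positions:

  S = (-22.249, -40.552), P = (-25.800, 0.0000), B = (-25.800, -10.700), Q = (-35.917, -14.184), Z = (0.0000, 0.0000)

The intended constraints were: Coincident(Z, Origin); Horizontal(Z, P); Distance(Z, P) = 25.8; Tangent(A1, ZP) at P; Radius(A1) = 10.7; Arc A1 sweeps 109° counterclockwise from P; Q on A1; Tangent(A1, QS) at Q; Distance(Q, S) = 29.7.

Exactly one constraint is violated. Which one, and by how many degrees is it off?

Tangent(A1, QS) at Q — off by 8.40°.

Z = (0.00, 0.00) ✓; Z.y = 0.00, P.y = 0.00 ✓; |ZP| = 25.80 ✓; ∠(BP, PZ) = 90.00° ✓; |BP| = 10.70 ✓; bearing(B→Q) − bearing(B→P) = 109.0° ✓; |BQ| = 10.70 ✓; ∠(BQ, QS) = 81.60° ✗; |QS| = 29.70 ✓.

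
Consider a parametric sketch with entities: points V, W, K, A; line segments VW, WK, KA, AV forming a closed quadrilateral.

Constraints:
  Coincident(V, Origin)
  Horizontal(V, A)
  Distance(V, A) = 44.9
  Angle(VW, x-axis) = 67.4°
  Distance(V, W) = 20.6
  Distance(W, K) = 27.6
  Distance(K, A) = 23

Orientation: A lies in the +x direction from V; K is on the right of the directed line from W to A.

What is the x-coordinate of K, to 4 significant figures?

22.35

V is at the origin; V and A share the same y with |VA| = 44.9 and A in +x, so A = (44.9, 0). VW runs at 67.4° with |VW| = 20.6, so W = (7.916, 19.02). K is determined by |WK| = 27.6 and |KA| = 23.0 together: it lies at the intersection of circle(W, 27.6) and circle(A, 23.0). With |WA| = 41.59, the foot of the radical line on WA is 23.59 from W and the perpendicular offset is √(27.6² − 23.59²) = 14.32. Taking the right-of-WA solution: K = (22.35, -4.509).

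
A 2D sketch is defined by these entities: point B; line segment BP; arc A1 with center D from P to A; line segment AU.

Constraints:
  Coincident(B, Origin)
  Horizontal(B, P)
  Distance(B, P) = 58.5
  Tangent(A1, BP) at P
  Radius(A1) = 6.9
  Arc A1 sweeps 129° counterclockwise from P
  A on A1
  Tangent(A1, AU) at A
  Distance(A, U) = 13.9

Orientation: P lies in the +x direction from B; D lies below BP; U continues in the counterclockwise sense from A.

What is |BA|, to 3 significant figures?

54.3

B is at the origin; BP is horizontal with |BP| = 58.5 and P on the +x side, so P = (58.5, 0.00). The tangent condition forces DP to be normal to BP, so D = P + (0, -6.9) = (58.5, -6.90). On A1, P sits at bearing 90° from D; a 129° counterclockwise sweep puts A at bearing 219°, so A = D + 6.9·(cos 219°, sin 219°) = (53.1, -11.2). Then |BA| = |A − B| = 54.3.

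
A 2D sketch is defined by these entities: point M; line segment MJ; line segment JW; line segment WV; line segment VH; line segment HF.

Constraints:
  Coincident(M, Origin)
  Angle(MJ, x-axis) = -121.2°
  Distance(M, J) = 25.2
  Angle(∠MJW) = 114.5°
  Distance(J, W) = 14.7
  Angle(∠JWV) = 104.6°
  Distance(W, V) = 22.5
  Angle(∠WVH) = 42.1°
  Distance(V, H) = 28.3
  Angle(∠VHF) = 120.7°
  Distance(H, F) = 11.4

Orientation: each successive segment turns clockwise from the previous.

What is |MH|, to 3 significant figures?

18.2

M is at the origin; MJ runs at -121.2° with length 25.2, so J = (-13.1, -21.6). ∠MJW = 114.5° gives JW at 173° from the x-axis; with |JW| = 14.7, W = (-27.7, -19.8). ∠JWV = 104.6° gives WV at 97.9° from the x-axis; with |WV| = 22.5, V = (-30.7, 2.45). ∠WVH = 42.1° gives VH at -40.0° from the x-axis; with |VH| = 28.3, H = (-9.07, -15.7). Then |MH| = |H − M| = 18.2.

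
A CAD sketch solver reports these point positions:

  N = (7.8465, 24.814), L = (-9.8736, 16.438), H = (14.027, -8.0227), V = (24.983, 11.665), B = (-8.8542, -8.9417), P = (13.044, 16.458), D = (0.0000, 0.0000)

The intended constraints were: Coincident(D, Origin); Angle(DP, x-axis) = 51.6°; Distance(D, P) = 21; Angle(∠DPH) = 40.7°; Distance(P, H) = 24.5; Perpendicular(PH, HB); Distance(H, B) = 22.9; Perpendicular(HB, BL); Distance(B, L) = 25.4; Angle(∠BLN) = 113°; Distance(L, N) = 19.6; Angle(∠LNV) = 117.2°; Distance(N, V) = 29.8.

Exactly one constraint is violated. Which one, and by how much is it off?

Distance(N, V) = 29.8 — off by 8.20.

D = (0.00, 0.00) ✓; DP at 51.60° ✓; |DP| = 21.00 ✓; ∠DPH = 40.70° ✓; |PH| = 24.50 ✓; ∠(PH, HB) = 90.00° ✓; |HB| = 22.90 ✓; ∠(HB, BL) = 90.00° ✓; |BL| = 25.40 ✓; ∠BLN = 113.0° ✓; |LN| = 19.60 ✓; ∠LNV = 117.2° ✓; |NV| = 21.60 ✗.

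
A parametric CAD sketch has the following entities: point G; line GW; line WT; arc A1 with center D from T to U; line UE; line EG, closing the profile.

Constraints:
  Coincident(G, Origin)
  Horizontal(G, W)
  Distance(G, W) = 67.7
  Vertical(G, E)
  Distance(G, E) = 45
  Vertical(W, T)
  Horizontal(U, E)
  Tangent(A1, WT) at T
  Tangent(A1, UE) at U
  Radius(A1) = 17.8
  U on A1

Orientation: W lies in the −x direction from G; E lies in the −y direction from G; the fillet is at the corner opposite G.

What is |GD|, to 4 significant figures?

56.83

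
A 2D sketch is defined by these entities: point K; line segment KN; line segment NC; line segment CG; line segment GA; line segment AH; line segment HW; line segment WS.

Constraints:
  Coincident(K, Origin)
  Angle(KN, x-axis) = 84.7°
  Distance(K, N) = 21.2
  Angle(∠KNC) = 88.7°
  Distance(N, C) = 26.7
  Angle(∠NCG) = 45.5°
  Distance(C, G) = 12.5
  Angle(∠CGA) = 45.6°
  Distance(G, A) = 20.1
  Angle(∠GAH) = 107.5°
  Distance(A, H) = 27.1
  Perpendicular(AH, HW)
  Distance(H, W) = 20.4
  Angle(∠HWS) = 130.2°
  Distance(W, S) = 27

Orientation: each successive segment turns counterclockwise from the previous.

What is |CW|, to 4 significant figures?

23.05

K is at the origin; KN runs at 84.7° with length 21.2, so N = (1.958, 21.11). ∠KNC = 88.7° gives NC at 176.0° from the x-axis; with |NC| = 26.7, C = (-24.68, 22.97). ∠NCG = 45.5° gives CG at -49.50° from the x-axis; with |CG| = 12.5, G = (-16.56, 13.47). ∠CGA = 45.6° gives GA at 84.90° from the x-axis; with |GA| = 20.1, A = (-14.77, 33.49). ∠GAH = 107.5° gives AH at 157.4° from the x-axis; with |AH| = 27.1, H = (-39.79, 43.90). AH is perpendicular to HW, so HW runs at -112.6°; with |HW| = 20.4, W = (-47.63, 25.07). Then |CW| = |W − C| = 23.05.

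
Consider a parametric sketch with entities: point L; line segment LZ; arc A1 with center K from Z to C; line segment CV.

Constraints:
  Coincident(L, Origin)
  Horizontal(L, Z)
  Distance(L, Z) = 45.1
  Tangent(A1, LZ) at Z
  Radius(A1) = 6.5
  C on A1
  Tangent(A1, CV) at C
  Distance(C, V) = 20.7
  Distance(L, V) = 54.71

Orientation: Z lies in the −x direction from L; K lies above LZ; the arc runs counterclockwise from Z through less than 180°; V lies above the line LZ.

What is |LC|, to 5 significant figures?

40.100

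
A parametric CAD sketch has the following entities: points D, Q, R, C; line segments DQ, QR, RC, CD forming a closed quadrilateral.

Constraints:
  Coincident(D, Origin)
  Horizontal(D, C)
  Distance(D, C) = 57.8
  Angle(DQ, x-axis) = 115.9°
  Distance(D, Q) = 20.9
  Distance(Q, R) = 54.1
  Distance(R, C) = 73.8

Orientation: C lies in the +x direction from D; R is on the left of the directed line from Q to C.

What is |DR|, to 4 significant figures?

67.17

D is at the origin; DC is horizontal with |DC| = 57.8 and C in +x, so C = (57.8, 0). DQ runs at 115.9° with |DQ| = 20.9, so Q = (-9.129, 18.80). R is determined by |QR| = 54.1 and |RC| = 73.8 together: it lies at the intersection of circle(Q, 54.1) and circle(C, 73.8). With |QC| = 69.52, the foot of the radical line on QC is 16.64 from Q and the perpendicular offset is √(54.1² − 16.64²) = 51.48. Taking the left-of-QC solution: R = (20.81, 63.86).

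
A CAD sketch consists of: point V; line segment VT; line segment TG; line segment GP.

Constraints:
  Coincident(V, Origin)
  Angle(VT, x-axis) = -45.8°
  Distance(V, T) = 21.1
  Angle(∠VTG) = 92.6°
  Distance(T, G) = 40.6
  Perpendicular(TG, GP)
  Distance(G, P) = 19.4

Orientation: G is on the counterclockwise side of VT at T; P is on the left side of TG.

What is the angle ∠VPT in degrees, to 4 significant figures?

27.85°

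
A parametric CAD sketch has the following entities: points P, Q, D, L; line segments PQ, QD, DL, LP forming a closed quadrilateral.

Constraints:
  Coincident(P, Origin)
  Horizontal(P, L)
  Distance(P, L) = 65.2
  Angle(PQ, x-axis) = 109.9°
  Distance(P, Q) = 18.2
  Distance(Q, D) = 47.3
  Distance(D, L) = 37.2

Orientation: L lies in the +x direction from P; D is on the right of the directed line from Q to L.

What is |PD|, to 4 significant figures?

32.97

Checks: |PL| = 65.20 ✓; |PQ| = 18.20 ✓; |QD| = 47.30 ✓; |DL| = 37.20 ✓.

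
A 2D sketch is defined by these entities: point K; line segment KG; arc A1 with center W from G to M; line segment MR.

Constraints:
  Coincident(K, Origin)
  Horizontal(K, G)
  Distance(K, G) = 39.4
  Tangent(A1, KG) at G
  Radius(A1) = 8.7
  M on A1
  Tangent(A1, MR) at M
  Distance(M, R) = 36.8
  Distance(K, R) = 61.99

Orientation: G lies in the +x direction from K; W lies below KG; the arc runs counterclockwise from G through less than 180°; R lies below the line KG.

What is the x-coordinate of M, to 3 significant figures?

31.0

Checks: |WG| = 8.700 ✓; |WM| = 8.700 ✓; ∠(WM, MR) = 90.00° ✓; |MR| = 36.80 ✓; |KR| = 61.99 ✓.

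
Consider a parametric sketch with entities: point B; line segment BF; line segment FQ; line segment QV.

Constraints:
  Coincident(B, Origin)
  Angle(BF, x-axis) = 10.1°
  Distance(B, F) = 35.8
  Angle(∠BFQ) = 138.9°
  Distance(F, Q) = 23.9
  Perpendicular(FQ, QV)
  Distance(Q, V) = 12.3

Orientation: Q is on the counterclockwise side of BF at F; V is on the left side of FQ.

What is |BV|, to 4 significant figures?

52.10

B is at the origin; BF runs at 10.1° with length 35.8, so F = 35.8·(cos 10.1°, sin 10.1°) = (35.25, 6.278). ∠BFQ = 138.9°, so FQ runs at 10.1° + (180° − 138.9°) = 51.20° from the x-axis; with |FQ| = 23.9, Q = F + 23.9·(cos 51.20°, sin 51.20°) = (50.22, 24.90). The perpendicularity gives QV at right angles to FQ; with |QV| = 12.3 on the left of FQ, V = Q + 12.3·(-0.7793, 0.6266) = (40.64, 32.61). Then |BV| = |V − B| = 52.10.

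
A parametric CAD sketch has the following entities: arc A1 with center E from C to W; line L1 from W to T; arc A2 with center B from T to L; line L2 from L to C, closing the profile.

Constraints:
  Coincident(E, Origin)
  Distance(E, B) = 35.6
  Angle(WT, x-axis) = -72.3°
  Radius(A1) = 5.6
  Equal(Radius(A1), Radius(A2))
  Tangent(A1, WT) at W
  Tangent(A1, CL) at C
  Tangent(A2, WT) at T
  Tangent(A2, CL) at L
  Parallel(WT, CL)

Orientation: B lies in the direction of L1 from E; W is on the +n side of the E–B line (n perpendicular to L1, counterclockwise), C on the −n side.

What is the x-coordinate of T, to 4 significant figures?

16.16

The slot axis is L1's direction at -72.3°, so u = (cos -72.3°, sin -72.3°) = (0.3040, -0.9527) and n = (−sin -72.3°, cos -72.3°) = (0.9527, 0.3040). E is at the origin and B lies 35.6 along u from E, so B = 35.6·u = (10.82, -33.91). Tangency of A1 to both parallel lines with radius 5.6 puts W and C at E ± 5.6·n: W = (5.335, 1.703), C = (-5.335, -1.703). Equal radii place T and L the same way about B: T = B + 5.6·n = (16.16, -32.21), L = B − 5.6·n = (5.489, -35.62). So T.x = 16.16.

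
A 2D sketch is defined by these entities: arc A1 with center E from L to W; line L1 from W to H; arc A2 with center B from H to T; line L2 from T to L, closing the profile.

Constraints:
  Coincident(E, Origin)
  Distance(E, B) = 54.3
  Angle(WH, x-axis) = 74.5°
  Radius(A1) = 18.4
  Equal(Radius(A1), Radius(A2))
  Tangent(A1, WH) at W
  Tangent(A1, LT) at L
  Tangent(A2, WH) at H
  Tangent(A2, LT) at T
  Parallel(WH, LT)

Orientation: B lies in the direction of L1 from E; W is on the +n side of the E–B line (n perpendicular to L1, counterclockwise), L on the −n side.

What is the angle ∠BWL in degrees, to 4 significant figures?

71.28°

E is at the origin and B lies 54.3 along u from E, so B = 54.3·u = (14.51, 52.33). Tangency of A1 to both parallel lines with radius 18.4 puts W and L at E ± 18.4·n: W = (-17.73, 4.917), L = (17.73, -4.917). Then cos ∠BWL = WB·WL / (|WB||WL|), giving 71.28°.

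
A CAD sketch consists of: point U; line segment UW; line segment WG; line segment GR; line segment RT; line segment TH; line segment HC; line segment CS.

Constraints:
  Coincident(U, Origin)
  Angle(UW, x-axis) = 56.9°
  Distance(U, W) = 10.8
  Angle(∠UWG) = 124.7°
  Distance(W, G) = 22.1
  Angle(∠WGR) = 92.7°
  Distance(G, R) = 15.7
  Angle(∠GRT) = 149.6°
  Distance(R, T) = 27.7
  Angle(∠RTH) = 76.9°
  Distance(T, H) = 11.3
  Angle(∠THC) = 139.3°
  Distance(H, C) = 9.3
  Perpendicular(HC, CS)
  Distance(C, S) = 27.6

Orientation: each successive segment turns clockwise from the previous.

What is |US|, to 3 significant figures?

35.1

U is at the origin; UW runs at 56.9° with length 10.8, so W = (5.90, 9.05). ∠UWG = 124.7° gives WG at 1.60° from the x-axis; with |WG| = 22.1, G = (28.0, 9.66). ∠WGR = 92.7° gives GR at -85.7° from the x-axis; with |GR| = 15.7, R = (29.2, -5.99). ∠GRT = 149.6° gives RT at -116° from the x-axis; with |RT| = 27.7, T = (17.0, -30.9). ∠RTH = 76.9° gives TH at 141° from the x-axis; with |TH| = 11.3, H = (8.22, -23.7). ∠THC = 139.3° gives HC at 100° from the x-axis; with |HC| = 9.3, C = (6.59, -14.6). The perpendicularity gives CS at right angles to HC, so CS runs at 10.1°; with |CS| = 27.6, S = (33.8, -9.73). Then |US| = |S − U| = 35.1.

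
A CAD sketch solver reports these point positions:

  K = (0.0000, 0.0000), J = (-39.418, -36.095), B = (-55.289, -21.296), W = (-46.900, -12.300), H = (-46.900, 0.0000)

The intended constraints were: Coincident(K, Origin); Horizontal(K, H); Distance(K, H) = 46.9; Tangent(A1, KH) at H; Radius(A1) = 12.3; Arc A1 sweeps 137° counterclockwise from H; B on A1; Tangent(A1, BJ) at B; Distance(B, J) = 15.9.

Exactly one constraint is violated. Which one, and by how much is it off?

Distance(B, J) = 15.9 — off by 5.80.

K = (0.00, 0.00) ✓; K.y = 0.00, H.y = 0.00 ✓; |KH| = 46.90 ✓; ∠(WH, HK) = 90.00° ✓; |WH| = 12.30 ✓; bearing(W→B) − bearing(W→H) = 137.0° ✓; |WB| = 12.30 ✓; ∠(WB, BJ) = 90.00° ✓; |BJ| = 21.70 ✗.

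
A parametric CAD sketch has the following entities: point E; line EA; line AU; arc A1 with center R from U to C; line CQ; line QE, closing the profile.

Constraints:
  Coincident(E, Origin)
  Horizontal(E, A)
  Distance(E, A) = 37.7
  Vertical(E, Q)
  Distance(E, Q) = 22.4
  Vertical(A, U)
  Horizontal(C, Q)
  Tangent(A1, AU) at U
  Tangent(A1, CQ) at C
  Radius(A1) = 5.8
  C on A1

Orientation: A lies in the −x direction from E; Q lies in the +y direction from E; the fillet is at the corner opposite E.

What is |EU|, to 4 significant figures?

41.19

E is at the origin; E and A share the same y with |EA| = 37.7 and A on the −x side, so A = (-37.70, 0.000). E and Q share the same x with |EQ| = 22.4 and Q on the +y side, so Q = (0.000, 22.40). The virtual corner opposite E is at (-37.70, 22.40). Tangency of A1 to AU means the radius RU is perpendicular to AU and since A1 is tangent to CQ there, RC ⟂ CQ, with radius 5.8, so the center R sits 5.8 in from both sides at R = (-31.90, 16.60). That places the tangent points at U = (-37.70, 16.60) on AU and C = (-31.90, 22.40) on CQ. Then |EU| = |U − E| = 41.19.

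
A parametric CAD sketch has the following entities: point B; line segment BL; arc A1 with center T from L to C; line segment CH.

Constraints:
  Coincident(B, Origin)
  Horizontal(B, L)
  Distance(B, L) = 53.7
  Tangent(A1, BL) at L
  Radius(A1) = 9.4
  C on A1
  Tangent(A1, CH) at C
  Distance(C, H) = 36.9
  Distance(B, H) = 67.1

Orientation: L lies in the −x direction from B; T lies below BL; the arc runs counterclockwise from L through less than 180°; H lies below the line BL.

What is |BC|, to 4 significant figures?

63.70

B is at the origin; B and L share the same y with |BL| = 53.7 and L on the −x side, so L = (-53.70, 0.000). Since A1 is tangent to BL there, TL ⟂ BL, so T = L + (0, -9.4) = (-53.70, -9.400). Since TC ⟂ CH (tangency), |TH| = √(9.4² + 36.9²) = 38.08 regardless of where C sits on A1. So H lies on both circle(B, 67.1) and circle(T, 38.08); the below-BL intersection is H = (-47.86, -47.03). C is the foot of the tangent from H: C = (-62.35, -13.09).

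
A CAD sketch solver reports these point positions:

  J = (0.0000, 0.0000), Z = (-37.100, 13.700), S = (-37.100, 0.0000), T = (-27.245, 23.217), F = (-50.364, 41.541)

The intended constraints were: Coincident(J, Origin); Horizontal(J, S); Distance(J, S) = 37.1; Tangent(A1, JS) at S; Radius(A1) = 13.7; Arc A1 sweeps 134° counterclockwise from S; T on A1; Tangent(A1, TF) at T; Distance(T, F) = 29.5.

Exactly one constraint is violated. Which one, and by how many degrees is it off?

Tangent(A1, TF) at T — off by 7.60°.

J = (0.00, 0.00) ✓; J.y = 0.00, S.y = 0.00 ✓; |JS| = 37.10 ✓; ∠(ZS, SJ) = 90.00° ✓; |ZS| = 13.70 ✓; bearing(Z→T) − bearing(Z→S) = 134.0° ✓; |ZT| = 13.70 ✓; ∠(ZT, TF) = 82.40° ✗; |TF| = 29.50 ✓.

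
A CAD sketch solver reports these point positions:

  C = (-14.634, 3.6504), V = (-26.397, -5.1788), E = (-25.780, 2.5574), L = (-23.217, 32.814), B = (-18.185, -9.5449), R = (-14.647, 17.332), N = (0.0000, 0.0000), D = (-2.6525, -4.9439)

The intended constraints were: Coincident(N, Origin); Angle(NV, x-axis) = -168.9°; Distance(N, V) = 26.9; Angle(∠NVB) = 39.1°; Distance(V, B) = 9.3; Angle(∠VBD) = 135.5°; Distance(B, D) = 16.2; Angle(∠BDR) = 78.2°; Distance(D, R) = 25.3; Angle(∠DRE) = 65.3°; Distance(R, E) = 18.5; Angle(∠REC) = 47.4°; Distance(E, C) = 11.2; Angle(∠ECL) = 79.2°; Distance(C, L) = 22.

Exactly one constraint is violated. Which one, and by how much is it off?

Distance(C, L) = 22 — off by 8.40.

N = (0.00, 0.00) ✓; NV at -168.9° ✓; |NV| = 26.90 ✓; ∠NVB = 39.10° ✓; |VB| = 9.301 ✓; ∠VBD = 135.5° ✓; |BD| = 16.20 ✓; ∠BDR = 78.20° ✓; |DR| = 25.30 ✓; ∠DRE = 65.30° ✓; |RE| = 18.50 ✓; ∠REC = 47.40° ✓; |EC| = 11.20 ✓; ∠ECL = 79.20° ✓; |CL| = 30.40 ✗.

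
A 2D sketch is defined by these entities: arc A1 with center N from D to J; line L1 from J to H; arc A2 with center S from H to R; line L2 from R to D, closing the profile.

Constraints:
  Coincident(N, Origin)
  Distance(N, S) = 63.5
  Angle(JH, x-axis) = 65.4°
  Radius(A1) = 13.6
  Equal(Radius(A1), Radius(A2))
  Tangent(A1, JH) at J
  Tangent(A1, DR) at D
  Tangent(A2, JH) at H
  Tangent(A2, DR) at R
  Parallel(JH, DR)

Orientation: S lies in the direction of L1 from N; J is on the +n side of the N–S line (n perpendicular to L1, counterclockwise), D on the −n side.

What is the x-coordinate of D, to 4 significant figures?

12.37

N is at the origin and S lies 63.5 along u from N, so S = 63.5·u = (26.43, 57.74). Tangency of A1 to both parallel lines with radius 13.6 puts J and D at N ± 13.6·n: J = (-12.37, 5.661), D = (12.37, -5.661). So D.x = 12.37.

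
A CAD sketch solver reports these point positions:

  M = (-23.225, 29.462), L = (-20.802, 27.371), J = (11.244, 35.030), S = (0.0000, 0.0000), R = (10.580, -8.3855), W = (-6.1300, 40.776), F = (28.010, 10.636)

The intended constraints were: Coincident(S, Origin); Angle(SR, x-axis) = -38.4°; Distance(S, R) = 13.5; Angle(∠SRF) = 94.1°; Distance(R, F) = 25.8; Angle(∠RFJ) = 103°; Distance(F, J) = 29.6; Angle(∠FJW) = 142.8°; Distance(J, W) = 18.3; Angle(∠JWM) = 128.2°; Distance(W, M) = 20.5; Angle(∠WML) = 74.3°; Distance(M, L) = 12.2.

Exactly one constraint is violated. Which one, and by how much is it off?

Distance(M, L) = 12.2 — off by 9.00.

S = (0.00, 0.00) ✓; SR at -38.40° ✓; |SR| = 13.50 ✓; ∠SRF = 94.10° ✓; |RF| = 25.80 ✓; ∠RFJ = 103.0° ✓; |FJ| = 29.60 ✓; ∠FJW = 142.8° ✓; |JW| = 18.30 ✓; ∠JWM = 128.2° ✓; |WM| = 20.50 ✓; ∠WML = 74.29° ✓; |ML| = 3.201 ✗.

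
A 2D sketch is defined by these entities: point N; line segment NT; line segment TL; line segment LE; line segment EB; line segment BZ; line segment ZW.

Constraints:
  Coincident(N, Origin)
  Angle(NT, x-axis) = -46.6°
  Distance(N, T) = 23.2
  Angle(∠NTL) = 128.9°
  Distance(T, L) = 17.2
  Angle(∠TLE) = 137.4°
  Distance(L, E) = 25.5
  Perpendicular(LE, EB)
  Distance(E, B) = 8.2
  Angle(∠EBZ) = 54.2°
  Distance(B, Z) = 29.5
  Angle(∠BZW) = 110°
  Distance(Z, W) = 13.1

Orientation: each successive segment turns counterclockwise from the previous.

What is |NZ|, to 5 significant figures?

45.663

N is at the origin; NT runs at -46.6° with length 23.2, so T = (15.940, -16.857). ∠NTL = 128.9° gives TL at 4.5000° from the x-axis; with |TL| = 17.2, L = (33.087, -15.507). ∠TLE = 137.4° gives LE at 47.100° from the x-axis; with |LE| = 25.5, E = (50.446, 3.1728). The perpendicularity gives EB at right angles to LE, so EB runs at 137.10°; with |EB| = 8.2, B = (44.439, 8.7547). ∠EBZ = 54.2° gives BZ at -97.100° from the x-axis; with |BZ| = 29.5, Z = (40.793, -20.519). Then |NZ| = |Z − N| = 45.663.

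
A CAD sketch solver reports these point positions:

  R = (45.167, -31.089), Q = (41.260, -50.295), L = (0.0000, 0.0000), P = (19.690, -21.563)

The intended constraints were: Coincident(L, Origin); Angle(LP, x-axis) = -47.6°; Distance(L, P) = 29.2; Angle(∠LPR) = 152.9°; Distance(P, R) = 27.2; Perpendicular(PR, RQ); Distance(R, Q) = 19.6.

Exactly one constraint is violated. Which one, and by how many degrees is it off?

Perpendicular(PR, RQ) — off by 9.00°.

L = (0.00, 0.00) ✓; LP at -47.60° ✓; |LP| = 29.20 ✓; ∠LPR = 152.9° ✓; |PR| = 27.20 ✓; ∠(PR, RQ) = 81.00° ✗; |RQ| = 19.60 ✓.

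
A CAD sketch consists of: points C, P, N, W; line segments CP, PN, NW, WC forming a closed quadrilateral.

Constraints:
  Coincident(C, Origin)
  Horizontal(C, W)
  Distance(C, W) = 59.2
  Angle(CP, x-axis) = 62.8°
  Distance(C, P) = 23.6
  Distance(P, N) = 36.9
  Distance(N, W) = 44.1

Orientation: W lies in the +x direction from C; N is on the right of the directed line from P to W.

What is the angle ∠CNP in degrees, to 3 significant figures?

38.5°

Checks: |PN| = 36.90 ✓; |NW| = 44.10 ✓.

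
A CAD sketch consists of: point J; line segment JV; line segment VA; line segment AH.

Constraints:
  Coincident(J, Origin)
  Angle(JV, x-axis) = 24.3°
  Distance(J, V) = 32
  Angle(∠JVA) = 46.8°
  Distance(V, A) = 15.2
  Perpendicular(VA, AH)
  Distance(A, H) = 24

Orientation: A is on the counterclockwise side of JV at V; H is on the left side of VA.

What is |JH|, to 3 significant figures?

6.74

J is at the origin; JV runs at 24.3° with length 32.0, so V = 32.0·(cos 24.3°, sin 24.3°) = (29.2, 13.2). ∠JVA = 46.8°, so VA runs at 24.3° + (180° − 46.8°) = 158° from the x-axis; with |VA| = 15.2, A = V + 15.2·(cos 158°, sin 158°) = (15.1, 19.0). The perpendicularity gives AH at right angles to VA; with |AH| = 24.0 on the left of VA, H = A + 24.0·(-0.383, -0.924) = (5.94, -3.19). Then |JH| = |H − J| = 6.74.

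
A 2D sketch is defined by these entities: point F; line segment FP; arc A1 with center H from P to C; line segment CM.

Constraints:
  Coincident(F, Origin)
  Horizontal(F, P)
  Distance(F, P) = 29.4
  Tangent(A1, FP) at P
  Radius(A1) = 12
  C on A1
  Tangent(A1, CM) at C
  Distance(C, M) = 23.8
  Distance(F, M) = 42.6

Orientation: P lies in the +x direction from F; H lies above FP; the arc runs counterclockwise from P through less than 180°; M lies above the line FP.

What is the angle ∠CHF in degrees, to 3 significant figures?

156°

F is at the origin; FP is horizontal with |FP| = 29.4 and P on the +x side, so P = (29.4, 0.00). A1 meets FP tangentially, so HP is at right angles to FP, so H = P + (0, 12) = (29.4, 12.0). Since HC ⟂ CM (tangency), |HM| = √(12.0² + 23.8²) = 26.7 regardless of where C sits on A1. So M lies on both circle(F, 42.6) and circle(H, 26.7); the above-FP intersection is M = (20.7, 37.2). C is the foot of the tangent from M: C = (37.8, 20.6).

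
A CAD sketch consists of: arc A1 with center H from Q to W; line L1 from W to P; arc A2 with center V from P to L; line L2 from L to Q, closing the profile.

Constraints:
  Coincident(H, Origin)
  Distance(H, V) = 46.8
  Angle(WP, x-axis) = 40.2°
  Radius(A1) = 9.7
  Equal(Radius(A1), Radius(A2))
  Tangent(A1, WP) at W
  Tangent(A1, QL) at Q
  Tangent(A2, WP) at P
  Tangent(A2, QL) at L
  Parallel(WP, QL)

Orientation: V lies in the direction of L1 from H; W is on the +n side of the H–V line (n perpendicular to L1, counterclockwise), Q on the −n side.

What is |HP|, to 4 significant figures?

47.79

The slot axis is L1's direction at 40.2°, so u = (cos 40.2°, sin 40.2°) = (0.7638, 0.6455) and n = (−sin 40.2°, cos 40.2°) = (-0.6455, 0.7638). H is at the origin and V lies 46.8 along u from H, so V = 46.8·u = (35.75, 30.21). Tangency of A1 to both parallel lines with radius 9.7 puts W and Q at H ± 9.7·n: W = (-6.261, 7.409), Q = (6.261, -7.409). Equal radii place P and L the same way about V: P = V + 9.7·n = (29.48, 37.62), L = V − 9.7·n = (42.01, 22.80). Then |HP| = |P − H| = 47.79.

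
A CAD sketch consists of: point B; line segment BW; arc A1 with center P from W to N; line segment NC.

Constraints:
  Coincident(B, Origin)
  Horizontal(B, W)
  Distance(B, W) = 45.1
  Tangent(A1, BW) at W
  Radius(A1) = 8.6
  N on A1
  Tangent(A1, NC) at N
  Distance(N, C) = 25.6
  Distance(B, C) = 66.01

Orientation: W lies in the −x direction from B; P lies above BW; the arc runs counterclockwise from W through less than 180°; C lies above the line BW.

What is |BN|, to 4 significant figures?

41.77

B is at the origin; BW is horizontal with |BW| = 45.1 and W on the −x side, so W = (-45.10, 0.000). The tangent condition forces PW to be normal to BW, so P = W + (0, 8.6) = (-45.10, 8.600). Since PN ⟂ NC (tangency), |PC| = √(8.6² + 25.6²) = 27.01 regardless of where N sits on A1. So C lies on both circle(B, 66.01) and circle(P, 27.01); the above-BW intersection is C = (-57.36, 32.66). N is the foot of the tangent from C: N = (-39.08, 14.74).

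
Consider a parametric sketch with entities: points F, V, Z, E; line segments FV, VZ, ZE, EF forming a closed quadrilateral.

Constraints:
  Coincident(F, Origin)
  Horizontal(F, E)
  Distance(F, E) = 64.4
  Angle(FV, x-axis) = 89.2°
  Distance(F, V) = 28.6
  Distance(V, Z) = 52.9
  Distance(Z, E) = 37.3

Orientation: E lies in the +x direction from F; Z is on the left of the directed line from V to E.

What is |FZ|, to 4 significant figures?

63.65

Checks: |VZ| = 52.90 ✓; |ZE| = 37.30 ✓.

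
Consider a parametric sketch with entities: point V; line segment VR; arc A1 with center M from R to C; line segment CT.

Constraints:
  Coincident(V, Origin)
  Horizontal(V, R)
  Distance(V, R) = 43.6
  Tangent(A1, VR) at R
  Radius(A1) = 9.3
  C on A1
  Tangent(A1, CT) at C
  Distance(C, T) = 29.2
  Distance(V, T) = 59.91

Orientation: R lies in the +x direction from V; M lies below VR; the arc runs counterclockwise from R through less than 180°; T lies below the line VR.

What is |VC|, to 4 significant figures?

36.99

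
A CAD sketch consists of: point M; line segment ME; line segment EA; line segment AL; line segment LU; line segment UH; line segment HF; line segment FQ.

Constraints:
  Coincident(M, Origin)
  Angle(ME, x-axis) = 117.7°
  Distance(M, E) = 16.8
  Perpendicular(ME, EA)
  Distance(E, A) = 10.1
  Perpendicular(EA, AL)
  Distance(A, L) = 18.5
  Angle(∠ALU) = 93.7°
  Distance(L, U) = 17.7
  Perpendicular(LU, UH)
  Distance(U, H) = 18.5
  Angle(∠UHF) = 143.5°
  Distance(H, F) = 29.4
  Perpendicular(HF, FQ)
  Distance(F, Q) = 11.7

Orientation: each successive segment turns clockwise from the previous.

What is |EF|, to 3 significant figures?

24.6

M is at the origin; ME runs at 117.7° with length 16.8, so E = (-7.81, 14.9). The perpendicularity gives EA at right angles to ME, so EA runs at 27.7°; with |EA| = 10.1, A = (1.13, 19.6). EA ⟂ AL, so AL runs at -62.3°; with |AL| = 18.5, L = (9.73, 3.19). ∠ALU = 93.7° gives LU at -149° from the x-axis; with |LU| = 17.7, U = (-5.38, -6.03). The perpendicularity gives UH at right angles to LU, so UH runs at 121°; with |UH| = 18.5, H = (-15.0, 9.76). ∠UHF = 143.5° gives HF at 84.9° from the x-axis; with |HF| = 29.4, F = (-12.4, 39.0). Then |EF| = |F − E| = 24.6.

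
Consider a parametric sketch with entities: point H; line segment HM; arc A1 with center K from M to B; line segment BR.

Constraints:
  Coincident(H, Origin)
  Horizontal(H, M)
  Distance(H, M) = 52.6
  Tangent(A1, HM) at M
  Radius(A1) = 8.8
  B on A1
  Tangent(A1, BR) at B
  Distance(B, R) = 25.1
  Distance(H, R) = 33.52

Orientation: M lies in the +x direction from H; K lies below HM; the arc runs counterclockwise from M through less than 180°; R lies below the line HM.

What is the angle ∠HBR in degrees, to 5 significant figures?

43.603°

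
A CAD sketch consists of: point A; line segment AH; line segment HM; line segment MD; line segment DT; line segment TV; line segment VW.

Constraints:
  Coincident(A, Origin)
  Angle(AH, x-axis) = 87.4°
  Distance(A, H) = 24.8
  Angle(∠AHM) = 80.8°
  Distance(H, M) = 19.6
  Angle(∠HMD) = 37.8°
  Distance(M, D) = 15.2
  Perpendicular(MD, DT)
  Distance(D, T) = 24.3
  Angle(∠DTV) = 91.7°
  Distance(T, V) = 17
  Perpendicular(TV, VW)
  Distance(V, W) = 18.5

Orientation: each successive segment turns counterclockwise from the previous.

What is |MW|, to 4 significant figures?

6.733

∠DTV = 91.7° gives TV at 147.1° from the x-axis; with |TV| = 17.0, V = (-7.029, 44.67). TV ⟂ VW, so VW runs at -122.9°; with |VW| = 18.5, W = (-17.08, 29.13). Then |MW| = |W − M| = 6.733.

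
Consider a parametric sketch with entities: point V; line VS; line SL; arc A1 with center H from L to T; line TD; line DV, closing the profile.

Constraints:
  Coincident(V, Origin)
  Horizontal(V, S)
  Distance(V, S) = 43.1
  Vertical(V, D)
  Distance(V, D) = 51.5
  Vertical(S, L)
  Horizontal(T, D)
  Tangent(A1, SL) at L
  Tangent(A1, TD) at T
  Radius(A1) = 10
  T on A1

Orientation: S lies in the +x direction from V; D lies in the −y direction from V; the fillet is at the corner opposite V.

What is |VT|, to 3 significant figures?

61.2

V is at the origin; V and S share the same y with |VS| = 43.1 and S on the +x side, so S = (43.1, 0.00). V and D share the same x with |VD| = 51.5 and D on the −y side, so D = (0.00, -51.5). The virtual corner opposite V is at (43.1, -51.5). Tangency of A1 to SL means the radius HL is perpendicular to SL and tangency of A1 to TD means the radius HT is perpendicular to TD, with radius 10.0, so the center H sits 10.0 in from both sides at H = (33.1, -41.5). That places the tangent points at L = (43.1, -41.5) on SL and T = (33.1, -51.5) on TD. Then |VT| = |T − V| = 61.2.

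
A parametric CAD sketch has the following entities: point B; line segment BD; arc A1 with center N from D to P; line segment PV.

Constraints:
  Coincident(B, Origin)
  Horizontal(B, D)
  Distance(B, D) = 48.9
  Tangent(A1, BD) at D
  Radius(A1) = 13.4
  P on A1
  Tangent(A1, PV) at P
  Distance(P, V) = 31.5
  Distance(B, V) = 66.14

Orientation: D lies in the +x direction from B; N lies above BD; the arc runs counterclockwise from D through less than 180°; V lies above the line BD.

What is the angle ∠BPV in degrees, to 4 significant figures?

80.06°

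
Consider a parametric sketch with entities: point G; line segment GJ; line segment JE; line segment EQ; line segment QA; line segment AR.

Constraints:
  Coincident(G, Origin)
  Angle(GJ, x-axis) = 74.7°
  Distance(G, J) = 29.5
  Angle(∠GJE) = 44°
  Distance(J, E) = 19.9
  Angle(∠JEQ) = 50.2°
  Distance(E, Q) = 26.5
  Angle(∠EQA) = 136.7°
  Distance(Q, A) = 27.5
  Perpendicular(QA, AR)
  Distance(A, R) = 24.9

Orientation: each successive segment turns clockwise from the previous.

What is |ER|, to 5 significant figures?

47.267

G is at the origin; GJ runs at 74.7° with length 29.5, so J = (7.7843, 28.454). ∠GJE = 44.0° gives JE at -61.300° from the x-axis; with |JE| = 19.9, E = (17.341, 10.999). ∠JEQ = 50.2° gives EQ at 168.90° from the x-axis; with |EQ| = 26.5, Q = (-8.6636, 16.101). ∠EQA = 136.7° gives QA at 125.60° from the x-axis; with |QA| = 27.5, A = (-24.672, 38.461). QA is perpendicular to AR, so AR runs at 35.600°; with |AR| = 24.9, R = (-4.4257, 52.956). Then |ER| = |R − E| = 47.267.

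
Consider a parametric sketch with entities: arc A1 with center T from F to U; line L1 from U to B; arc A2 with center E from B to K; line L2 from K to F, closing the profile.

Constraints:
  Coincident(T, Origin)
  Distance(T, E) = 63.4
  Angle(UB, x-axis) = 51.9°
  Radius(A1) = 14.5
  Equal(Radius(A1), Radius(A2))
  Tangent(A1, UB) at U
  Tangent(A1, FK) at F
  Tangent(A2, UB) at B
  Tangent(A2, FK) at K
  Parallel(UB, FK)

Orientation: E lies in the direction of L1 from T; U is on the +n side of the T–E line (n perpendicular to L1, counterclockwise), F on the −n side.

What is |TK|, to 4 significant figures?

65.04

The slot axis is L1's direction at 51.9°, so u = (cos 51.9°, sin 51.9°) = (0.6170, 0.7869) and n = (−sin 51.9°, cos 51.9°) = (-0.7869, 0.6170). T is at the origin and E lies 63.4 along u from T, so E = 63.4·u = (39.12, 49.89). Tangency of A1 to both parallel lines with radius 14.5 puts U and F at T ± 14.5·n: U = (-11.41, 8.947), F = (11.41, -8.947). Equal radii place B and K the same way about E: B = E + 14.5·n = (27.71, 58.84), K = E − 14.5·n = (50.53, 40.94). Then |TK| = |K − T| = 65.04.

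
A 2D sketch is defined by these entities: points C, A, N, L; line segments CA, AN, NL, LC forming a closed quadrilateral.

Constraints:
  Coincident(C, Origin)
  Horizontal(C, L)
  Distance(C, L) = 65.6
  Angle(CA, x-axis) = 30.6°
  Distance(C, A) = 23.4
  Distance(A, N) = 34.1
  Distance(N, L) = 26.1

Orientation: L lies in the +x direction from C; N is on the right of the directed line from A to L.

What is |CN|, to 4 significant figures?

45.13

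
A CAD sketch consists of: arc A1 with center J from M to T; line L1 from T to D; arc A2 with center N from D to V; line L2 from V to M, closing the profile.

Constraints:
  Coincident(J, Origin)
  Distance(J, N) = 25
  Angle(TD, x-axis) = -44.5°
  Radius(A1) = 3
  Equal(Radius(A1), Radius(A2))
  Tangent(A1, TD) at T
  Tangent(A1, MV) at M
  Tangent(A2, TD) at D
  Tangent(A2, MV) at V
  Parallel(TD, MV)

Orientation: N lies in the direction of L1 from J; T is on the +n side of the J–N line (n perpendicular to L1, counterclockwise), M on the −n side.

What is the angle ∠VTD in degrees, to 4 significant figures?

13.50°

The slot axis is L1's direction at -44.5°, so u = (cos -44.5°, sin -44.5°) = (0.7133, -0.7009) and n = (−sin -44.5°, cos -44.5°) = (0.7009, 0.7133). J is at the origin and N lies 25.0 along u from J, so N = 25.0·u = (17.83, -17.52). Tangency of A1 to both parallel lines with radius 3.0 puts T and M at J ± 3.0·n: T = (2.103, 2.140), M = (-2.103, -2.140). Equal radii place D and V the same way about N: D = N + 3.0·n = (19.93, -15.38), V = N − 3.0·n = (15.73, -19.66). Then cos ∠VTD = TV·TD / (|TV||TD|), giving 13.50°.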